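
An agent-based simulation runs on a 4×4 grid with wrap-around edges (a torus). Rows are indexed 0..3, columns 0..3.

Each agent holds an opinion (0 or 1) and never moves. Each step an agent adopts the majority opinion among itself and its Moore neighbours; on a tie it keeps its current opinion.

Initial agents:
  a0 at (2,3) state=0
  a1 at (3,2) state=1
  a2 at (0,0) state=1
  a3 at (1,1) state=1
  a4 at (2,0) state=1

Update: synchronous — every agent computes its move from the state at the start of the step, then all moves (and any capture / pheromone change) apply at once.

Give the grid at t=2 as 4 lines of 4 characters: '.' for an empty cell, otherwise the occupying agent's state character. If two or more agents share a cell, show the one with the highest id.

1...
.1..
1..1
..1.

t=1: a0@(2,3):1 a1@(3,2):1 a2@(0,0):1 a3@(1,1):1 a4@(2,0):1
t=2: (unchanged — steady state)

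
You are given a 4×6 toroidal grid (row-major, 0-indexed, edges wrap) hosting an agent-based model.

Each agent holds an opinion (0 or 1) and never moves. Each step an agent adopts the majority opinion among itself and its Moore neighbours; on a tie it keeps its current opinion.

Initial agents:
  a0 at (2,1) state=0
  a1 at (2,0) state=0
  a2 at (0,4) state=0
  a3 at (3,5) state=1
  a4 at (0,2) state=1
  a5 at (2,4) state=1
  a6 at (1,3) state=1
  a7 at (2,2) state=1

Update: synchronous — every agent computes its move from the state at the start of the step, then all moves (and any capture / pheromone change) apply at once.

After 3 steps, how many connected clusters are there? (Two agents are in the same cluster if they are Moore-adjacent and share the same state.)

2

t=1: a0@(2,1):0 a1@(2,0):0 a2@(0,4):1 a3@(3,5):1 a4@(0,2):1 a5@(2,4):1 a6@(1,3):1 a7@(2,2):1
t=2: (unchanged — steady state)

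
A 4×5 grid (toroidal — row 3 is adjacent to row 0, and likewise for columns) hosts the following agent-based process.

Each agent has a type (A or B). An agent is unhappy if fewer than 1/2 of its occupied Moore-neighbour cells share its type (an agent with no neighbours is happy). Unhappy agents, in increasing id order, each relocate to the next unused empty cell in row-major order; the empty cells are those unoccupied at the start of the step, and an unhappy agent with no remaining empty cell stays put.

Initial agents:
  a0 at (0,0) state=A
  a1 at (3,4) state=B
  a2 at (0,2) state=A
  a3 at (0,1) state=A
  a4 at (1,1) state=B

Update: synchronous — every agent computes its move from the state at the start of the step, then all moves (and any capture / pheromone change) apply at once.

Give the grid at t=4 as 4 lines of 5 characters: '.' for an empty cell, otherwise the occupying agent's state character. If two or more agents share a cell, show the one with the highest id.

t=1: a0@(0,3):A a1@(0,4):B a2@(0,2):A a3@(0,1):A a4@(1,0):B
t=2: (unchanged — steady state)

.AAAB
B....
.....
.....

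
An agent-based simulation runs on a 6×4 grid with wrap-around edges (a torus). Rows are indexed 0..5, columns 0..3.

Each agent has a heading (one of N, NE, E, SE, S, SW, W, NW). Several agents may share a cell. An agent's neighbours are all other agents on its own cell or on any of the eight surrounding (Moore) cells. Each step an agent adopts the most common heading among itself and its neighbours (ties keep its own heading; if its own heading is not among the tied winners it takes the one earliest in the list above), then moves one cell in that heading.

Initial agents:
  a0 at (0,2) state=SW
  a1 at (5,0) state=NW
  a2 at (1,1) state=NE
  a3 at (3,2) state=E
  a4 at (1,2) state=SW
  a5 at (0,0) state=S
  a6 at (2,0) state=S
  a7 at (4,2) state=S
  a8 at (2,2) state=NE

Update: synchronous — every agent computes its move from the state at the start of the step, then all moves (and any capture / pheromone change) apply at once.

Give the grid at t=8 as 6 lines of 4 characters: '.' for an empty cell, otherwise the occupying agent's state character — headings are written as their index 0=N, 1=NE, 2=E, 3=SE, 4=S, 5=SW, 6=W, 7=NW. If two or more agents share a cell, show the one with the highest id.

t=1: a0@(1,1):SW a1@(4,3):NW a2@(0,2):NE a3@(3,3):E a4@(2,1):SW a5@(1,0):S a6@(3,0):S a7@(5,2):S a8@(1,3):NE
t=2: a0@(2,0):SW a1@(5,3):S a2@(5,3):NE a3@(3,0):E a4@(3,0):SW a5@(2,3):SW a6@(4,0):S a7@(0,2):S a8@(0,0):NE
t=3: a0@(3,3):SW a1@(0,3):S a2@(0,3):S a3@(4,3):SW a4@(4,3):SW a5@(3,2):SW a6@(5,0):S a7@(1,2):S a8@(5,1):NE
t=4: a0@(4,2):SW a1@(1,3):S a2@(1,3):S a3@(5,2):SW a4@(5,2):SW a5@(4,1):SW a6@(0,0):S a7@(2,2):S a8@(4,2):NE
t=5: a0@(5,1):SW a1@(2,3):S a2@(2,3):S a3@(0,1):SW a4@(0,1):SW a5@(5,0):SW a6@(1,0):S a7@(3,2):S a8@(5,1):SW
t=6: a0@(0,0):SW a1@(3,3):S a2@(3,3):S a3@(1,0):SW a4@(1,0):SW a5@(0,3):SW a6@(2,0):S a7@(4,2):S a8@(0,0):SW
t=7: a0@(1,3):SW a1@(4,3):S a2@(4,3):S a3@(2,3):SW a4@(2,3):SW a5@(1,2):SW a6@(3,0):S a7@(5,2):S a8@(1,3):SW
t=8: a0@(2,2):SW a1@(5,3):S a2@(5,3):S a3@(3,2):SW a4@(3,2):SW a5@(2,1):SW a6@(4,0):S a7@(0,2):S a8@(2,2):SW

..4.
....
.55.
..5.
4...
...4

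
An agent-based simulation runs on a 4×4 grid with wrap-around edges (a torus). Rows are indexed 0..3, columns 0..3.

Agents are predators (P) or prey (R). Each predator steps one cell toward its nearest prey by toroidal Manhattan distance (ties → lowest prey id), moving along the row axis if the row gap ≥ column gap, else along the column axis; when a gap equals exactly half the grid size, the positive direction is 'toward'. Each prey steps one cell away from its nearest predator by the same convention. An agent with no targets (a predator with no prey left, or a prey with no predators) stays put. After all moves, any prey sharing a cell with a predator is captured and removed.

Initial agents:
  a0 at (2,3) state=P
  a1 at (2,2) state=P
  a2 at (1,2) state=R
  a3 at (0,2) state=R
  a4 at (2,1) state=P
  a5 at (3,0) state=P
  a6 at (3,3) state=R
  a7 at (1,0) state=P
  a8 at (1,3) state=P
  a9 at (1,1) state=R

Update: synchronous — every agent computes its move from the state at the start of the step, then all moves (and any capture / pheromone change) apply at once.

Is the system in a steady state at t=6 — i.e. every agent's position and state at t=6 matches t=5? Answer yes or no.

t=1: a0@(3,3):P a1@(1,2):P a2@(0,2):R a3@(3,2):R a4@(1,1):P a5@(3,3):P a6@(0,3):R a7@(1,1):P a8@(1,2):P a9@(0,1):R
t=2: a0@(3,2):P a1@(0,2):P a3@(3,1):R a4@(0,1):P a5@(3,2):P a6@(1,3):R a7@(0,1):P a8@(0,2):P a9@(3,1):R
t=3: a0@(3,1):P a1@(3,2):P a3@(3,0):R a4@(3,1):P a5@(3,1):P a6@(2,3):R a7@(3,1):P a8@(3,2):P a9@(3,0):R
t=4: a0@(3,0):P a1@(3,3):P a4@(3,0):P a5@(3,0):P a6@(1,3):R a7@(3,0):P a8@(3,3):P
t=5: a0@(0,0):P a1@(0,3):P a4@(0,0):P a5@(0,0):P a7@(0,0):P a8@(0,3):P
t=6: (unchanged — steady state)

yes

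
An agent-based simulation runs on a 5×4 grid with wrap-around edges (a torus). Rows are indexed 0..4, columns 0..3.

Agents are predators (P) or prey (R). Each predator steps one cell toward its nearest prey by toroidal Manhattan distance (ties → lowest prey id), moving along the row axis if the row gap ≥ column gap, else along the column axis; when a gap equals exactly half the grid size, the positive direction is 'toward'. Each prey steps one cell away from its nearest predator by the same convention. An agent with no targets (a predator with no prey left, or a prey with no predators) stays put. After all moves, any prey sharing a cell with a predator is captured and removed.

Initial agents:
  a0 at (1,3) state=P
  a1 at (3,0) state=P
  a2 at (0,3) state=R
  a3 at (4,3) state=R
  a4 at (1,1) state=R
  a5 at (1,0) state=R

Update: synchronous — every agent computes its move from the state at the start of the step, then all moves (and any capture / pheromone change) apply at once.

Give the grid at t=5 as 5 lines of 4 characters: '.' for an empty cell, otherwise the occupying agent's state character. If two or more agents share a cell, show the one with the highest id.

t=1: a0@(0,3):P a1@(4,0):P a2@(4,3):R a3@(3,3):R a4@(1,0):R a5@(1,1):R
t=2: a0@(4,3):P a1@(4,3):P a2@(3,3):R a3@(2,3):R a4@(2,0):R a5@(1,0):R
t=3: a0@(3,3):P a1@(3,3):P a2@(2,3):R a3@(1,3):R a4@(1,0):R a5@(2,0):R
t=4: a0@(2,3):P a1@(2,3):P a2@(1,3):R a3@(0,3):R a4@(0,0):R a5@(1,0):R
t=5: a0@(1,3):P a1@(1,3):P a2@(0,3):R a3@(4,3):R a4@(4,0):R a5@(0,0):R

R..R
...P
....
....
R..R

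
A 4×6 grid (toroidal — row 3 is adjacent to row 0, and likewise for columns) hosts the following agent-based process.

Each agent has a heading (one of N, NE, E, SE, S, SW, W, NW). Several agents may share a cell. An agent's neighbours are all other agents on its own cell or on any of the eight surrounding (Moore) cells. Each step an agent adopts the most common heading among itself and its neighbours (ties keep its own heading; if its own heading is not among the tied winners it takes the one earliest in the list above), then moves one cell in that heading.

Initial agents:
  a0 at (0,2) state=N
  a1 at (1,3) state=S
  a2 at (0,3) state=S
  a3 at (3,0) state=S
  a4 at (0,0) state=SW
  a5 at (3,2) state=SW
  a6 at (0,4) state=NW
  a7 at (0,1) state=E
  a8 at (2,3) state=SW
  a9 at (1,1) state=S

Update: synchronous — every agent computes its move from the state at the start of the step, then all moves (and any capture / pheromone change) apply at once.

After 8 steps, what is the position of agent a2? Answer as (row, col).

t=1: a0@(1,2):S a1@(2,3):S a2@(1,3):S a3@(0,0):S a4@(1,0):S a5@(0,1):SW a6@(1,4):S a7@(1,1):S a8@(3,2):SW a9@(2,1):S
t=2: a0@(2,2):S a1@(3,3):S a2@(2,3):S a3@(1,0):S a4@(2,0):S a5@(1,1):S a6@(2,4):S a7@(2,1):S a8@(0,1):SW a9@(3,1):S
t=3: a0@(3,2):S a1@(0,3):S a2@(3,3):S a3@(2,0):S a4@(3,0):S a5@(2,1):S a6@(3,4):S a7@(3,1):S a8@(1,1):S a9@(0,1):S
t=4: a0@(0,2):S a1@(1,3):S a2@(0,3):S a3@(3,0):S a4@(0,0):S a5@(3,1):S a6@(0,4):S a7@(0,1):S a8@(2,1):S a9@(1,1):S
t=5: a0@(1,2):S a1@(2,3):S a2@(1,3):S a3@(0,0):S a4@(1,0):S a5@(0,1):S a6@(1,4):S a7@(1,1):S a8@(3,1):S a9@(2,1):S
t=6: a0@(2,2):S a1@(3,3):S a2@(2,3):S a3@(1,0):S a4@(2,0):S a5@(1,1):S a6@(2,4):S a7@(2,1):S a8@(0,1):S a9@(3,1):S
t=7: a0@(3,2):S a1@(0,3):S a2@(3,3):S a3@(2,0):S a4@(3,0):S a5@(2,1):S a6@(3,4):S a7@(3,1):S a8@(1,1):S a9@(0,1):S
t=8: a0@(0,2):S a1@(1,3):S a2@(0,3):S a3@(3,0):S a4@(0,0):S a5@(3,1):S a6@(0,4):S a7@(0,1):S a8@(2,1):S a9@(1,1):S

(0, 3)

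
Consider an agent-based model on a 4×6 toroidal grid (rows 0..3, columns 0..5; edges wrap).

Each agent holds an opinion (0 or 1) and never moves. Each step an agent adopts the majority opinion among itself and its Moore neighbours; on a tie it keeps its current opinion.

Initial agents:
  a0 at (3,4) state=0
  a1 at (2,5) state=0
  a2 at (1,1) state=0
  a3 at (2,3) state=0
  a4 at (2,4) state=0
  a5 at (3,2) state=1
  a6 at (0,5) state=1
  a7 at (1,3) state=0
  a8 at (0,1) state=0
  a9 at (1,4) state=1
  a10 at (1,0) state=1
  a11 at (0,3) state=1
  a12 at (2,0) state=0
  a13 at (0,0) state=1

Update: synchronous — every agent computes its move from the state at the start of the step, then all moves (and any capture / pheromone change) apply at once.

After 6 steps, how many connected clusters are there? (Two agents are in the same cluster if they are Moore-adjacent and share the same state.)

1

t=1: a0@(3,4):0 a1@(2,5):0 a2@(1,1):0 a3@(2,3):0 a4@(2,4):0 a5@(3,2):1 a6@(0,5):1 a7@(1,3):0 a8@(0,1):1 a9@(1,4):0 a10@(1,0):0 a11@(0,3):1 a12@(2,0):0 a13@(0,0):1
t=2: a0@(3,4):0 a1@(2,5):0 a2@(1,1):0 a3@(2,3):0 a4@(2,4):0 a5@(3,2):1 a6@(0,5):0 a7@(1,3):0 a8@(0,1):1 a9@(1,4):0 a10@(1,0):0 a11@(0,3):0 a12@(2,0):0 a13@(0,0):1
t=3: a0@(3,4):0 a1@(2,5):0 a2@(1,1):0 a3@(2,3):0 a4@(2,4):0 a5@(3,2):1 a6@(0,5):0 a7@(1,3):0 a8@(0,1):1 a9@(1,4):0 a10@(1,0):0 a11@(0,3):0 a12@(2,0):0 a13@(0,0):0
t=4: a0@(3,4):0 a1@(2,5):0 a2@(1,1):0 a3@(2,3):0 a4@(2,4):0 a5@(3,2):1 a6@(0,5):0 a7@(1,3):0 a8@(0,1):0 a9@(1,4):0 a10@(1,0):0 a11@(0,3):0 a12@(2,0):0 a13@(0,0):0
t=5: a0@(3,4):0 a1@(2,5):0 a2@(1,1):0 a3@(2,3):0 a4@(2,4):0 a5@(3,2):0 a6@(0,5):0 a7@(1,3):0 a8@(0,1):0 a9@(1,4):0 a10@(1,0):0 a11@(0,3):0 a12@(2,0):0 a13@(0,0):0
t=6: (unchanged — steady state)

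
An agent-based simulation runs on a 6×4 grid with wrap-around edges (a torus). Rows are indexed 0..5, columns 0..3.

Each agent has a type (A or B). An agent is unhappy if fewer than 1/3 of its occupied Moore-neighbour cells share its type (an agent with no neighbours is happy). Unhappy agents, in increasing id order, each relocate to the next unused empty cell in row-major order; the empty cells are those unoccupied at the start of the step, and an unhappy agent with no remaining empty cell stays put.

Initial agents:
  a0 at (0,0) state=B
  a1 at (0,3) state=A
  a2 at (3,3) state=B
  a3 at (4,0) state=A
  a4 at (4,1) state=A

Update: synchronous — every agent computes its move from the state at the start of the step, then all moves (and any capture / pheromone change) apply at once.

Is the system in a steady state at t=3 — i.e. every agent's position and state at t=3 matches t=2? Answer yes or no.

t=1: a0@(0,1):B a1@(0,2):A a2@(1,0):B a3@(4,0):A a4@(4,1):A
t=2: a0@(0,1):B a1@(0,0):A a2@(1,0):B a3@(4,0):A a4@(4,1):A
t=3: a0@(0,1):B a1@(0,2):A a2@(1,0):B a3@(4,0):A a4@(4,1):A

no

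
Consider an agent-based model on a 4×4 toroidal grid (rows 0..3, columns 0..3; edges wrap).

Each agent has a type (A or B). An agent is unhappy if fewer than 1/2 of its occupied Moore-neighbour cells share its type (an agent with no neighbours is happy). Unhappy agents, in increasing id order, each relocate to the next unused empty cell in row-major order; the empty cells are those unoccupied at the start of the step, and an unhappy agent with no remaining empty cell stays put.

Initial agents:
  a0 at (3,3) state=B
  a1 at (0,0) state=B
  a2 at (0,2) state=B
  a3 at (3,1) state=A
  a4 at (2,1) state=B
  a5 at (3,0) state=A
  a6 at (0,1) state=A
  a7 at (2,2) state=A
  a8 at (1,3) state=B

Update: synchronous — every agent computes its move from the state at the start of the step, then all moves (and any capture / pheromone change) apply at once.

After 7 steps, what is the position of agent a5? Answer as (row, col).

t=1: a0@(3,3):B a1@(0,3):B a2@(0,2):B a3@(3,1):A a4@(1,0):B a5@(1,1):A a6@(0,1):A a7@(1,2):A a8@(1,3):B
t=2: a0@(3,3):B a1@(0,3):B a2@(0,0):B a3@(3,1):A a4@(1,0):B a5@(1,1):A a6@(0,1):A a7@(2,0):A a8@(1,3):B
t=3: a0@(3,3):B a1@(0,3):B a2@(0,0):B a3@(3,1):A a4@(1,0):B a5@(1,1):A a6@(0,1):A a7@(0,2):A a8@(1,3):B
t=4: (unchanged — steady state)

(1, 1)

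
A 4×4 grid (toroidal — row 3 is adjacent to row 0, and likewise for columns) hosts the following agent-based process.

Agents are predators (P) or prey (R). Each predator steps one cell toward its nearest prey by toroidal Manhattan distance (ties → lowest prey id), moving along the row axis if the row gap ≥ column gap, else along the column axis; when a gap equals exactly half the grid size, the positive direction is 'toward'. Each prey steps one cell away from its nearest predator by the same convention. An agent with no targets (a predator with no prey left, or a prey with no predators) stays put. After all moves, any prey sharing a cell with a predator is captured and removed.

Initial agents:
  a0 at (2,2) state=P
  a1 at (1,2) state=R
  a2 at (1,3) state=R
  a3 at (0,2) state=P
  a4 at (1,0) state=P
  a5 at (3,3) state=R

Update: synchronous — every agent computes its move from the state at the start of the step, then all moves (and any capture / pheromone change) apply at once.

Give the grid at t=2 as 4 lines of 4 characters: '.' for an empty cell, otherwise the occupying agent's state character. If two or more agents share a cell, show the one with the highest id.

t=1: a0@(1,2):P a1@(0,2):R a3@(1,2):P a4@(1,3):P a5@(0,3):R
t=2: a0@(0,2):P a1@(3,2):R a3@(0,2):P a4@(0,3):P a5@(3,3):R

..PP
....
....
..RR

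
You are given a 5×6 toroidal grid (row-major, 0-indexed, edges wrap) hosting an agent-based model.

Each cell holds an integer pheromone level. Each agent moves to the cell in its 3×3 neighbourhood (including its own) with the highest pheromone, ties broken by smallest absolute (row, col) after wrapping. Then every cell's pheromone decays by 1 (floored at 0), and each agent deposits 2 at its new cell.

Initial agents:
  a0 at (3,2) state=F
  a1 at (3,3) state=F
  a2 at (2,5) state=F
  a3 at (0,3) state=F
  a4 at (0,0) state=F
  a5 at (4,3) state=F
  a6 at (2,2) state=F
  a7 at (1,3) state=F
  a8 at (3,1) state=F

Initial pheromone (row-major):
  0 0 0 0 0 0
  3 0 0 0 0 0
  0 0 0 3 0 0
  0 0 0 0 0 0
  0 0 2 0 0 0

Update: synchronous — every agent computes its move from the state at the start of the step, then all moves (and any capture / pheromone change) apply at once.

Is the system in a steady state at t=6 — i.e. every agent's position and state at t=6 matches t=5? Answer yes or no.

t=1: a0@(2,3) a1@(2,3) a2@(1,0) a3@(4,2) a4@(1,0) a5@(4,2) a6@(2,3) a7@(2,3) a8@(4,2) | pheromone: 0 0 0 0 0 0 / 6 0 0 0 0 0 / 0 0 0 10 0 0 / 0 0 0 0 0 0 / 0 0 7 0 0 0
t=2: a0@(2,3) a1@(2,3) a2@(1,0) a3@(4,2) a4@(1,0) a5@(4,2) a6@(2,3) a7@(2,3) a8@(4,2) | pheromone: 0 0 0 0 0 0 / 9 0 0 0 0 0 / 0 0 0 17 0 0 / 0 0 0 0 0 0 / 0 0 12 0 0 0
t=3: a0@(2,3) a1@(2,3) a2@(1,0) a3@(4,2) a4@(1,0) a5@(4,2) a6@(2,3) a7@(2,3) a8@(4,2) | pheromone: 0 0 0 0 0 0 / 12 0 0 0 0 0 / 0 0 0 24 0 0 / 0 0 0 0 0 0 / 0 0 17 0 0 0
t=4: a0@(2,3) a1@(2,3) a2@(1,0) a3@(4,2) a4@(1,0) a5@(4,2) a6@(2,3) a7@(2,3) a8@(4,2) | pheromone: 0 0 0 0 0 0 / 15 0 0 0 0 0 / 0 0 0 31 0 0 / 0 0 0 0 0 0 / 0 0 22 0 0 0
t=5: a0@(2,3) a1@(2,3) a2@(1,0) a3@(4,2) a4@(1,0) a5@(4,2) a6@(2,3) a7@(2,3) a8@(4,2) | pheromone: 0 0 0 0 0 0 / 18 0 0 0 0 0 / 0 0 0 38 0 0 / 0 0 0 0 0 0 / 0 0 27 0 0 0
t=6: a0@(2,3) a1@(2,3) a2@(1,0) a3@(4,2) a4@(1,0) a5@(4,2) a6@(2,3) a7@(2,3) a8@(4,2) | pheromone: 0 0 0 0 0 0 / 21 0 0 0 0 0 / 0 0 0 45 0 0 / 0 0 0 0 0 0 / 0 0 32 0 0 0

yes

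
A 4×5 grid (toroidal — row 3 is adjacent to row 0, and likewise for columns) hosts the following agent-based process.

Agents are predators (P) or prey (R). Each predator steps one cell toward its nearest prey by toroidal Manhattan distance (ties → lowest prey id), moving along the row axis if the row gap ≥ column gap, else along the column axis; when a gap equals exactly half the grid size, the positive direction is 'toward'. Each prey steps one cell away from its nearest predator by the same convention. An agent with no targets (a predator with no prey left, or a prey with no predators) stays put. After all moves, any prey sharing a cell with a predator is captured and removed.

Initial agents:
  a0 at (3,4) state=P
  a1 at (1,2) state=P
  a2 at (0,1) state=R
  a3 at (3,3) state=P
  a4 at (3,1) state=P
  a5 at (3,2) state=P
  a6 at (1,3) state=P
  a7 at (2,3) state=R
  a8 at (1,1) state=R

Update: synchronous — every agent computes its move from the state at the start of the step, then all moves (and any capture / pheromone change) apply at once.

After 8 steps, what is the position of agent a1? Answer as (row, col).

t=1: a0@(2,4):P a1@(1,1):P a3@(2,3):P a4@(0,1):P a5@(0,2):P a6@(2,3):P a7@(1,3):R a8@(1,0):R
t=2: a0@(1,4):P a1@(1,0):P a3@(1,3):P a4@(1,1):P a5@(1,2):P a6@(1,3):P a7@(0,3):R
t=3: a0@(0,4):P a1@(1,4):P a3@(0,3):P a4@(1,2):P a5@(0,2):P a6@(0,3):P a7@(3,3):R
t=4: a0@(3,4):P a1@(2,4):P a3@(3,3):P a4@(2,2):P a5@(3,2):P a6@(3,3):P a7@(2,3):R
t=5: a0@(2,4):P a1@(2,3):P a3@(2,3):P a4@(2,3):P a5@(2,2):P a6@(2,3):P
t=6: (unchanged — steady state)

(2, 3)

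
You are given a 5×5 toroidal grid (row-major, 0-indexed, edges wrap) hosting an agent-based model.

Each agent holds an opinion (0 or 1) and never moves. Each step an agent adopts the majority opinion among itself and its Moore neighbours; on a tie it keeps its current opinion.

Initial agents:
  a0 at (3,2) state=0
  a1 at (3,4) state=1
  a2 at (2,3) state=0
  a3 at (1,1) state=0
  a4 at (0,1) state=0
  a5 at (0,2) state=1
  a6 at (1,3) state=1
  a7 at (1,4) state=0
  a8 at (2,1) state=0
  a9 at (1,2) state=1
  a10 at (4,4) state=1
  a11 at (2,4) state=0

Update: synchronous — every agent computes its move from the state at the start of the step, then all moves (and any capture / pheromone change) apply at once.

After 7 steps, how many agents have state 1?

t=1: a0@(3,2):0 a1@(3,4):1 a2@(2,3):0 a3@(1,1):0 a4@(0,1):0 a5@(0,2):1 a6@(1,3):1 a7@(1,4):0 a8@(2,1):0 a9@(1,2):0 a10@(4,4):1 a11@(2,4):0
t=2: a0@(3,2):0 a1@(3,4):1 a2@(2,3):0 a3@(1,1):0 a4@(0,1):0 a5@(0,2):0 a6@(1,3):0 a7@(1,4):0 a8@(2,1):0 a9@(1,2):0 a10@(4,4):1 a11@(2,4):0
t=3: (unchanged — steady state)

2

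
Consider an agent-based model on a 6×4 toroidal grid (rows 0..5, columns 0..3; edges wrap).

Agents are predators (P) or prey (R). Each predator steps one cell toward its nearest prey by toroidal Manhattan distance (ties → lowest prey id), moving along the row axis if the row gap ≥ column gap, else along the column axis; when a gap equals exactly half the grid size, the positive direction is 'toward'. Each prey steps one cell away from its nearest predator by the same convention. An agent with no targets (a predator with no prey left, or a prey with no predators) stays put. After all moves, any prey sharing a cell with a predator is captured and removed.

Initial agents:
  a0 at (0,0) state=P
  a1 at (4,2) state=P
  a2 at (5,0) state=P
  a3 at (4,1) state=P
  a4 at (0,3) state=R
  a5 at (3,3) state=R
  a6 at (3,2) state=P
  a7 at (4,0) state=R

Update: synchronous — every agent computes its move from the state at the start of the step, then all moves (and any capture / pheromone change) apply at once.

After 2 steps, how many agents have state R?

3

t=1: a0@(0,3):P a1@(3,2):P a2@(4,0):P a3@(4,0):P a4@(0,2):R a5@(3,0):R a6@(3,3):P a7@(3,0):R
t=2: a0@(0,2):P a1@(3,3):P a2@(3,0):P a3@(3,0):P a4@(0,1):R a5@(2,0):R a6@(3,0):P a7@(2,0):R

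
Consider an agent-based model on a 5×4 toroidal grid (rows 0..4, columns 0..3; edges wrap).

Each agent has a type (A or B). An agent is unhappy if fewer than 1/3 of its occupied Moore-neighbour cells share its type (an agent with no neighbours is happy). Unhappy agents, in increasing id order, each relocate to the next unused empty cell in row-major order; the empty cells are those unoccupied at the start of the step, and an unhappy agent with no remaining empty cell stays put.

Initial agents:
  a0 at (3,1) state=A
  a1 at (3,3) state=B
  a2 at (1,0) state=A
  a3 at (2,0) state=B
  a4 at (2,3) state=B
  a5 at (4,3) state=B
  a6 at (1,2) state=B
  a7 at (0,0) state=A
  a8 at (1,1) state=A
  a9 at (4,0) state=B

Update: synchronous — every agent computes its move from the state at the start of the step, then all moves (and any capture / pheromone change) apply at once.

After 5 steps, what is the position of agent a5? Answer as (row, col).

(4, 3)

t=1: a0@(0,1):A a1@(3,3):B a2@(1,0):A a3@(2,0):B a4@(2,3):B a5@(4,3):B a6@(1,2):B a7@(0,0):A a8@(1,1):A a9@(4,0):B
t=2: (unchanged — steady state)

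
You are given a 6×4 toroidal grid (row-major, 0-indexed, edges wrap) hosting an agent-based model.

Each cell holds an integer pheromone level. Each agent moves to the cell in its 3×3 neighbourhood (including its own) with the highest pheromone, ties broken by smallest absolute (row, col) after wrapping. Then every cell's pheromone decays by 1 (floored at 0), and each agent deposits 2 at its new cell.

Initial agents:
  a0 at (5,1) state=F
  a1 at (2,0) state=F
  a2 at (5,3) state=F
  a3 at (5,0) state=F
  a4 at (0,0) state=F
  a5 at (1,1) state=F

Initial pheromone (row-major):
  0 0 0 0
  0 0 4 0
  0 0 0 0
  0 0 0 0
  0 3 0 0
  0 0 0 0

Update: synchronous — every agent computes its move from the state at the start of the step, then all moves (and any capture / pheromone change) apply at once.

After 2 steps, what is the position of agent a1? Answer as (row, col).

(0, 0)

t=1: a0@(4,1) a1@(1,0) a2@(0,0) a3@(4,1) a4@(0,0) a5@(1,2) | pheromone: 4 0 0 0 / 2 0 5 0 / 0 0 0 0 / 0 0 0 0 / 0 6 0 0 / 0 0 0 0
t=2: a0@(4,1) a1@(0,0) a2@(0,0) a3@(4,1) a4@(0,0) a5@(1,2) | pheromone: 9 0 0 0 / 1 0 6 0 / 0 0 0 0 / 0 0 0 0 / 0 9 0 0 / 0 0 0 0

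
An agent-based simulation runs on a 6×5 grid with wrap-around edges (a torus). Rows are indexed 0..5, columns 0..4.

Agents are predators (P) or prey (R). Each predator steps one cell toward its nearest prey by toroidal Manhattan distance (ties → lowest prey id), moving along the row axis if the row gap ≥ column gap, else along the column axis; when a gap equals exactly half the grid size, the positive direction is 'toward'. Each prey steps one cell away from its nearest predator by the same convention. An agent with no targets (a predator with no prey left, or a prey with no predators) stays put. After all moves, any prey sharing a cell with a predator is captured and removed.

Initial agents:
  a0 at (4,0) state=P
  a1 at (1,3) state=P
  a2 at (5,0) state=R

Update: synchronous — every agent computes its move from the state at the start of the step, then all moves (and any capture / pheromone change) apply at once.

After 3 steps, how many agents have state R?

1

t=1: a0@(5,0):P a1@(0,3):P a2@(0,0):R
t=2: a0@(0,0):P a1@(0,4):P a2@(1,0):R
t=3: a0@(1,0):P a1@(1,4):P a2@(2,0):R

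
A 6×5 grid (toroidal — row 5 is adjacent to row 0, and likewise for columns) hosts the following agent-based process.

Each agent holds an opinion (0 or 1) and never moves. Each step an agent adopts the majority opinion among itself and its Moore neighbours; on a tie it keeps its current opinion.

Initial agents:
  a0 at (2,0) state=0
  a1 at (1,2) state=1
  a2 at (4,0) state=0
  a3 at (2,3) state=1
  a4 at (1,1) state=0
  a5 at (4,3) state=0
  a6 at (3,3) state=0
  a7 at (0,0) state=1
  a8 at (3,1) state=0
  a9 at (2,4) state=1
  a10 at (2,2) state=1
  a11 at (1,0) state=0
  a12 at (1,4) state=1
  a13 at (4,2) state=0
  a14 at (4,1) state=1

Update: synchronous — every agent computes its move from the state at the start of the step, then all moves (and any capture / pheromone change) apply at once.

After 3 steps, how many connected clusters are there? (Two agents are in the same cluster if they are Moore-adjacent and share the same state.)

2

t=1: a0@(2,0):0 a1@(1,2):1 a2@(4,0):0 a3@(2,3):1 a4@(1,1):0 a5@(4,3):0 a6@(3,3):0 a7@(0,0):1 a8@(3,1):0 a9@(2,4):1 a10@(2,2):1 a11@(1,0):0 a12@(1,4):1 a13@(4,2):0 a14@(4,1):0
t=2: (unchanged — steady state)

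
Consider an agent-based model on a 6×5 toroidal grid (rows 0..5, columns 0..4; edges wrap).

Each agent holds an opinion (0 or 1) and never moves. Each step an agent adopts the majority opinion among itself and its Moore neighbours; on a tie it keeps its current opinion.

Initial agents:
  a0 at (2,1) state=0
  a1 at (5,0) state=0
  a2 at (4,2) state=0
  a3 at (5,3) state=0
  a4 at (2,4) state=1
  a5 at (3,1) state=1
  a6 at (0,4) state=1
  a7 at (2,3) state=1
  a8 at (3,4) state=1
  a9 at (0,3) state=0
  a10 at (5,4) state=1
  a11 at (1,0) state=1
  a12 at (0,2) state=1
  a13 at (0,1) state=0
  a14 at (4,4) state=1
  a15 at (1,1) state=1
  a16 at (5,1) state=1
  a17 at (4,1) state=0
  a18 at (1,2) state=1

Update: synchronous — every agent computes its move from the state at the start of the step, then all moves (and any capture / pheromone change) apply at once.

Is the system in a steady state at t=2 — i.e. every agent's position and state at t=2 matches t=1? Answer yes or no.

t=1: a0@(2,1):1 a1@(5,0):1 a2@(4,2):0 a3@(5,3):1 a4@(2,4):1 a5@(3,1):0 a6@(0,4):1 a7@(2,3):1 a8@(3,4):1 a9@(0,3):1 a10@(5,4):1 a11@(1,0):1 a12@(0,2):1 a13@(0,1):1 a14@(4,4):1 a15@(1,1):1 a16@(5,1):0 a17@(4,1):0 a18@(1,2):1
t=2: (unchanged — steady state)

yes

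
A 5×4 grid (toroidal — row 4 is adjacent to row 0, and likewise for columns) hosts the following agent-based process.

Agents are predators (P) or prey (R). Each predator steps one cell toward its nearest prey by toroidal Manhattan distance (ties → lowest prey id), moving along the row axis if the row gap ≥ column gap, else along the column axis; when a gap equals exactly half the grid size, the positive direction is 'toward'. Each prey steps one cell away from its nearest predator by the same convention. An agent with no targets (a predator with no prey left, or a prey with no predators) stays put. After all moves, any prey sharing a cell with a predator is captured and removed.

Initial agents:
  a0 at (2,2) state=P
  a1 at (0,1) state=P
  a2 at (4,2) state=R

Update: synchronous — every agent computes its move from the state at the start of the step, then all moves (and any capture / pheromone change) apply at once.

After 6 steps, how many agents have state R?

t=1: a0@(3,2):P a1@(4,1):P a2@(0,2):R
t=2: a0@(4,2):P a1@(0,1):P a2@(1,2):R
t=3: a0@(0,2):P a1@(1,1):P a2@(2,2):R
t=4: a0@(1,2):P a1@(2,1):P a2@(3,2):R
t=5: a0@(2,2):P a1@(3,1):P a2@(4,2):R
t=6: a0@(3,2):P a1@(4,1):P a2@(0,2):R

1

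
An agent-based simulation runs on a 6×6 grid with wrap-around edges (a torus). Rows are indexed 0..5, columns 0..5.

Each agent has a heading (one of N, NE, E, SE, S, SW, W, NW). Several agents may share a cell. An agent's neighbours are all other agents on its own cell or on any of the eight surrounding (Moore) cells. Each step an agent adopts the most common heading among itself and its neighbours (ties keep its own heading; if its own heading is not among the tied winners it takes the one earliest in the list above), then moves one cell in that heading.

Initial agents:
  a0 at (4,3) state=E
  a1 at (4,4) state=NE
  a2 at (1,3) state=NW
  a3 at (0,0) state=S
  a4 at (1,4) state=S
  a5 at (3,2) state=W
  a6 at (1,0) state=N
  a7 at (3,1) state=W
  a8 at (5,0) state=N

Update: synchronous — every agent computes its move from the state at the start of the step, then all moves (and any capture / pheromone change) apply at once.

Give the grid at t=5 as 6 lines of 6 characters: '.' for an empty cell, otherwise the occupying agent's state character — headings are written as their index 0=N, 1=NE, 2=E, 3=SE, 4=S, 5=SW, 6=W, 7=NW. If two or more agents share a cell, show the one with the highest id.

0.....
0....0
00.6..
..6...
..6...
......

t=1: a0@(4,4):E a1@(3,5):NE a2@(0,2):NW a3@(5,0):N a4@(2,4):S a5@(3,1):W a6@(0,0):N a7@(3,0):W a8@(4,0):N
t=2: a0@(4,5):E a1@(2,0):NE a2@(5,1):NW a3@(4,0):N a4@(3,4):S a5@(3,0):W a6@(5,0):N a7@(3,5):W a8@(3,0):N
t=3: a0@(3,5):N a1@(2,5):W a2@(4,1):N a3@(3,0):N a4@(4,4):S a5@(3,5):W a6@(4,0):N a7@(3,4):W a8@(2,0):N
t=4: a0@(2,5):N a1@(2,4):W a2@(3,1):N a3@(2,0):N a4@(4,3):W a5@(2,5):N a6@(3,0):N a7@(3,3):W a8@(1,0):N
t=5: a0@(1,5):N a1@(2,3):W a2@(2,1):N a3@(1,0):N a4@(4,2):W a5@(1,5):N a6@(2,0):N a7@(3,2):W a8@(0,0):N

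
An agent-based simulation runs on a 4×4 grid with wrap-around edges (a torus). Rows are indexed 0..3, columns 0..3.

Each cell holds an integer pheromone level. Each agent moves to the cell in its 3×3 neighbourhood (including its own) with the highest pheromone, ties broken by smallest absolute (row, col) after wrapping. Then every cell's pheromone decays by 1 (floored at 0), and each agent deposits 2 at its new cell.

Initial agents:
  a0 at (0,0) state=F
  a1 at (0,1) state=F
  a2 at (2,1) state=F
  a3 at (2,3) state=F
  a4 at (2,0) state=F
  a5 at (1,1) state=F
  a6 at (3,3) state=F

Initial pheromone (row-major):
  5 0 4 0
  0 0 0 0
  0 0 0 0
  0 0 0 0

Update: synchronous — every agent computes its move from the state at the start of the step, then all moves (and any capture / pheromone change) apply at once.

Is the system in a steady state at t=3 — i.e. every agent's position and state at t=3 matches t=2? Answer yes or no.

t=1: a0@(0,0) a1@(0,0) a2@(1,0) a3@(1,0) a4@(1,0) a5@(0,0) a6@(0,0) | pheromone: 12 0 3 0 / 6 0 0 0 / 0 0 0 0 / 0 0 0 0
t=2: a0@(0,0) a1@(0,0) a2@(0,0) a3@(0,0) a4@(0,0) a5@(0,0) a6@(0,0) | pheromone: 25 0 2 0 / 5 0 0 0 / 0 0 0 0 / 0 0 0 0
t=3: a0@(0,0) a1@(0,0) a2@(0,0) a3@(0,0) a4@(0,0) a5@(0,0) a6@(0,0) | pheromone: 38 0 1 0 / 4 0 0 0 / 0 0 0 0 / 0 0 0 0

yes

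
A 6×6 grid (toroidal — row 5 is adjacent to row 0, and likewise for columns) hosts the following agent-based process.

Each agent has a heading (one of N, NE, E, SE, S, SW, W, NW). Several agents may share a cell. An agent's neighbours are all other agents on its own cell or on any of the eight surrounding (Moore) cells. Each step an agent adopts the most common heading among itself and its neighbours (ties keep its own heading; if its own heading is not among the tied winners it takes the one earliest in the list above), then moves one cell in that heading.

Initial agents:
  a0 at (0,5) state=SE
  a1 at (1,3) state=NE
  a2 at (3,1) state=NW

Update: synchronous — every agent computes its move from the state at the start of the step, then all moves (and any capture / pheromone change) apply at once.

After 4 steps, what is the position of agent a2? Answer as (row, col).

(5, 3)

t=1: a0@(1,0):SE a1@(0,4):NE a2@(2,0):NW
t=2: a0@(2,1):SE a1@(5,5):NE a2@(1,5):NW
t=3: a0@(3,2):SE a1@(4,0):NE a2@(0,4):NW
t=4: a0@(4,3):SE a1@(3,1):NE a2@(5,3):NW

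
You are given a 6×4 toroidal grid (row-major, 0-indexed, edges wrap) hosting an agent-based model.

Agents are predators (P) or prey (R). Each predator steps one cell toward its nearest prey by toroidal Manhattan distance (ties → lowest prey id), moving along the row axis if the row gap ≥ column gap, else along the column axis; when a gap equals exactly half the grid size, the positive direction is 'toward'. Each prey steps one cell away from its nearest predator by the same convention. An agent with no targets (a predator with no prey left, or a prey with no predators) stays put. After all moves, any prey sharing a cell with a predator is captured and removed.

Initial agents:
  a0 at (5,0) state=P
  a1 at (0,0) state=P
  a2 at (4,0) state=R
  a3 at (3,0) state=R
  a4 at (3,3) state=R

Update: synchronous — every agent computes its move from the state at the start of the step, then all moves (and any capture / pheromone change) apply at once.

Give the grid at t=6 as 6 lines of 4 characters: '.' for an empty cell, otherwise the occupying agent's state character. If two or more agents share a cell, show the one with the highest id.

t=1: a0@(4,0):P a1@(5,0):P a2@(3,0):R a3@(2,0):R a4@(2,3):R
t=2: a0@(3,0):P a1@(4,0):P a2@(2,0):R a3@(1,0):R a4@(1,3):R
t=3: a0@(2,0):P a1@(3,0):P a2@(1,0):R a3@(0,0):R a4@(0,3):R
t=4: a0@(1,0):P a1@(2,0):P a2@(0,0):R a3@(5,0):R a4@(5,3):R
t=5: a0@(0,0):P a1@(1,0):P a2@(5,0):R a3@(4,0):R a4@(4,3):R
t=6: a0@(5,0):P a1@(0,0):P a2@(4,0):R a3@(3,0):R a4@(3,3):R

P...
....
....
R..R
R...
P...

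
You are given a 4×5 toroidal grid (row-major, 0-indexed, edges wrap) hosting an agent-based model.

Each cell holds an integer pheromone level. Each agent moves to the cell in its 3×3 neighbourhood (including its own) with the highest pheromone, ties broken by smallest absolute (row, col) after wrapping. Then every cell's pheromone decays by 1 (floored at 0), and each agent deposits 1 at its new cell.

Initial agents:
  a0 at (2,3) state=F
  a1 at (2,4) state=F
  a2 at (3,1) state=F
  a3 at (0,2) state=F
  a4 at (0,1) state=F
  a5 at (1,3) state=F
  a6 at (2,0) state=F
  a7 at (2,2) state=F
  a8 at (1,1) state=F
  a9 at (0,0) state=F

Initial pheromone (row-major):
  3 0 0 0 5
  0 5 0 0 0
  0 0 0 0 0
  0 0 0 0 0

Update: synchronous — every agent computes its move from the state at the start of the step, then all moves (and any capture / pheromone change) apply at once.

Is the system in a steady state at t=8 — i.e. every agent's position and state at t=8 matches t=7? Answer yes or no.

t=1: a0@(1,2) a1@(1,0) a2@(0,0) a3@(1,1) a4@(1,1) a5@(0,4) a6@(1,1) a7@(1,1) a8@(1,1) a9@(0,4) | pheromone: 3 0 0 0 6 / 1 9 1 0 0 / 0 0 0 0 0 / 0 0 0 0 0
t=2: a0@(1,1) a1@(1,1) a2@(1,1) a3@(1,1) a4@(1,1) a5@(0,4) a6@(1,1) a7@(1,1) a8@(1,1) a9@(0,4) | pheromone: 2 0 0 0 7 / 0 16 0 0 0 / 0 0 0 0 0 / 0 0 0 0 0
t=3: a0@(1,1) a1@(1,1) a2@(1,1) a3@(1,1) a4@(1,1) a5@(0,4) a6@(1,1) a7@(1,1) a8@(1,1) a9@(0,4) | pheromone: 1 0 0 0 8 / 0 23 0 0 0 / 0 0 0 0 0 / 0 0 0 0 0
t=4: a0@(1,1) a1@(1,1) a2@(1,1) a3@(1,1) a4@(1,1) a5@(0,4) a6@(1,1) a7@(1,1) a8@(1,1) a9@(0,4) | pheromone: 0 0 0 0 9 / 0 30 0 0 0 / 0 0 0 0 0 / 0 0 0 0 0
t=5: a0@(1,1) a1@(1,1) a2@(1,1) a3@(1,1) a4@(1,1) a5@(0,4) a6@(1,1) a7@(1,1) a8@(1,1) a9@(0,4) | pheromone: 0 0 0 0 10 / 0 37 0 0 0 / 0 0 0 0 0 / 0 0 0 0 0
t=6: a0@(1,1) a1@(1,1) a2@(1,1) a3@(1,1) a4@(1,1) a5@(0,4) a6@(1,1) a7@(1,1) a8@(1,1) a9@(0,4) | pheromone: 0 0 0 0 11 / 0 44 0 0 0 / 0 0 0 0 0 / 0 0 0 0 0
t=7: a0@(1,1) a1@(1,1) a2@(1,1) a3@(1,1) a4@(1,1) a5@(0,4) a6@(1,1) a7@(1,1) a8@(1,1) a9@(0,4) | pheromone: 0 0 0 0 12 / 0 51 0 0 0 / 0 0 0 0 0 / 0 0 0 0 0
t=8: a0@(1,1) a1@(1,1) a2@(1,1) a3@(1,1) a4@(1,1) a5@(0,4) a6@(1,1) a7@(1,1) a8@(1,1) a9@(0,4) | pheromone: 0 0 0 0 13 / 0 58 0 0 0 / 0 0 0 0 0 / 0 0 0 0 0

yes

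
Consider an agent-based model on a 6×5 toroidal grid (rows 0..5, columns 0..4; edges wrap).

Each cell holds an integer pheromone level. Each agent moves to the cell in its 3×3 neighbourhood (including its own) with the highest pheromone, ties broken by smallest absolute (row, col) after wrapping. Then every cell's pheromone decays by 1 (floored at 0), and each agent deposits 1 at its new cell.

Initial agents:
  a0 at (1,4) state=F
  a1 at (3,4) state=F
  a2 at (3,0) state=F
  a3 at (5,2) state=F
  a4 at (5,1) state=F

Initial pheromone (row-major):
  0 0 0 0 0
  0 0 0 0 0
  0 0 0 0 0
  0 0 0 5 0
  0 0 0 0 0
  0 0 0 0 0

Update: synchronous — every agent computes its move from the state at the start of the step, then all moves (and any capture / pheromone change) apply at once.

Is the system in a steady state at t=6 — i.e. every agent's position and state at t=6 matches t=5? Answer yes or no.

t=1: a0@(0,0) a1@(3,3) a2@(2,0) a3@(0,1) a4@(0,0) | pheromone: 2 1 0 0 0 / 0 0 0 0 0 / 1 0 0 0 0 / 0 0 0 5 0 / 0 0 0 0 0 / 0 0 0 0 0
t=2: a0@(0,0) a1@(3,3) a2@(2,0) a3@(0,0) a4@(0,0) | pheromone: 4 0 0 0 0 / 0 0 0 0 0 / 1 0 0 0 0 / 0 0 0 5 0 / 0 0 0 0 0 / 0 0 0 0 0
t=3: a0@(0,0) a1@(3,3) a2@(2,0) a3@(0,0) a4@(0,0) | pheromone: 6 0 0 0 0 / 0 0 0 0 0 / 1 0 0 0 0 / 0 0 0 5 0 / 0 0 0 0 0 / 0 0 0 0 0
t=4: a0@(0,0) a1@(3,3) a2@(2,0) a3@(0,0) a4@(0,0) | pheromone: 8 0 0 0 0 / 0 0 0 0 0 / 1 0 0 0 0 / 0 0 0 5 0 / 0 0 0 0 0 / 0 0 0 0 0
t=5: a0@(0,0) a1@(3,3) a2@(2,0) a3@(0,0) a4@(0,0) | pheromone: 10 0 0 0 0 / 0 0 0 0 0 / 1 0 0 0 0 / 0 0 0 5 0 / 0 0 0 0 0 / 0 0 0 0 0
t=6: a0@(0,0) a1@(3,3) a2@(2,0) a3@(0,0) a4@(0,0) | pheromone: 12 0 0 0 0 / 0 0 0 0 0 / 1 0 0 0 0 / 0 0 0 5 0 / 0 0 0 0 0 / 0 0 0 0 0

yes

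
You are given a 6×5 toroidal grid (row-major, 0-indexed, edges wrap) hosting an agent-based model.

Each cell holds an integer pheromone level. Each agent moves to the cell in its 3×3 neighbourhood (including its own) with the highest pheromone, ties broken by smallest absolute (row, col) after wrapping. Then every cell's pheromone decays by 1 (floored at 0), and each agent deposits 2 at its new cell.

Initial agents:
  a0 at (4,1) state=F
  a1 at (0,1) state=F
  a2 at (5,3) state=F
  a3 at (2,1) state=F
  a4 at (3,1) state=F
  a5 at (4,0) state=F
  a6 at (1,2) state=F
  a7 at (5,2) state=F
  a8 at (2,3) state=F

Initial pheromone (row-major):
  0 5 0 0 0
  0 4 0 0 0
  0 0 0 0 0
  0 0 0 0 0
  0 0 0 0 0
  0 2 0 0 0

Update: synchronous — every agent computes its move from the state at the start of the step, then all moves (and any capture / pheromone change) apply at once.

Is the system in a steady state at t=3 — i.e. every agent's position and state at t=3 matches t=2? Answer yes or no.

t=1: a0@(5,1) a1@(0,1) a2@(0,2) a3@(1,1) a4@(2,0) a5@(5,1) a6@(0,1) a7@(0,1) a8@(1,2) | pheromone: 0 10 2 0 0 / 0 5 2 0 0 / 2 0 0 0 0 / 0 0 0 0 0 / 0 0 0 0 0 / 0 5 0 0 0
t=2: a0@(0,1) a1@(0,1) a2@(0,1) a3@(0,1) a4@(1,1) a5@(0,1) a6@(0,1) a7@(0,1) a8@(0,1) | pheromone: 0 25 1 0 0 / 0 6 1 0 0 / 1 0 0 0 0 / 0 0 0 0 0 / 0 0 0 0 0 / 0 4 0 0 0
t=3: a0@(0,1) a1@(0,1) a2@(0,1) a3@(0,1) a4@(0,1) a5@(0,1) a6@(0,1) a7@(0,1) a8@(0,1) | pheromone: 0 42 0 0 0 / 0 5 0 0 0 / 0 0 0 0 0 / 0 0 0 0 0 / 0 0 0 0 0 / 0 3 0 0 0

no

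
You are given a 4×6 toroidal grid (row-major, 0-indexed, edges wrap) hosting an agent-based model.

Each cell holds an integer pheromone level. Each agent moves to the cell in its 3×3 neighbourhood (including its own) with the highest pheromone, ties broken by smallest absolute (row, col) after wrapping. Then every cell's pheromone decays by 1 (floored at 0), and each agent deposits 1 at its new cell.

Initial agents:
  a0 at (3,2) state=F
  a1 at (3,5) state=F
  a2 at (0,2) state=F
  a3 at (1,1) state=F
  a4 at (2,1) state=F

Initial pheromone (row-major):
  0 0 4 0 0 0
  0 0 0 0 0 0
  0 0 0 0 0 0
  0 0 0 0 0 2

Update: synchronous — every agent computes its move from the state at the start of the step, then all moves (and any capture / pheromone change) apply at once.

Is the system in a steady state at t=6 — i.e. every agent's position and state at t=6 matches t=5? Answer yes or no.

t=1: a0@(0,2) a1@(3,5) a2@(0,2) a3@(0,2) a4@(1,0) | pheromone: 0 0 6 0 0 0 / 1 0 0 0 0 0 / 0 0 0 0 0 0 / 0 0 0 0 0 2
t=2: a0@(0,2) a1@(3,5) a2@(0,2) a3@(0,2) a4@(1,0) | pheromone: 0 0 8 0 0 0 / 1 0 0 0 0 0 / 0 0 0 0 0 0 / 0 0 0 0 0 2
t=3: a0@(0,2) a1@(3,5) a2@(0,2) a3@(0,2) a4@(1,0) | pheromone: 0 0 10 0 0 0 / 1 0 0 0 0 0 / 0 0 0 0 0 0 / 0 0 0 0 0 2
t=4: a0@(0,2) a1@(3,5) a2@(0,2) a3@(0,2) a4@(1,0) | pheromone: 0 0 12 0 0 0 / 1 0 0 0 0 0 / 0 0 0 0 0 0 / 0 0 0 0 0 2
t=5: a0@(0,2) a1@(3,5) a2@(0,2) a3@(0,2) a4@(1,0) | pheromone: 0 0 14 0 0 0 / 1 0 0 0 0 0 / 0 0 0 0 0 0 / 0 0 0 0 0 2
t=6: a0@(0,2) a1@(3,5) a2@(0,2) a3@(0,2) a4@(1,0) | pheromone: 0 0 16 0 0 0 / 1 0 0 0 0 0 / 0 0 0 0 0 0 / 0 0 0 0 0 2

yes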